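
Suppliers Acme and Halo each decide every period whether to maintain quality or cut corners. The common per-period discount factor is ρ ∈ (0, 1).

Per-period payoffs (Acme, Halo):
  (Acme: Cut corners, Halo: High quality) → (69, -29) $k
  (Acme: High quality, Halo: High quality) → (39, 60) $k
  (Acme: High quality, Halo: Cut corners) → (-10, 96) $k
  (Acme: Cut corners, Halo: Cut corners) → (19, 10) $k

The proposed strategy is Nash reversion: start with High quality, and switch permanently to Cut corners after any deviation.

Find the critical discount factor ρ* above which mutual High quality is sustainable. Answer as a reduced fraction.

Acme's threshold: (69−39)/(69−19) = 3/5.
Halo's threshold: (96−60)/(96−10) = 18/43.
3/5 > 18/43, so Acme binds and ρ* = 3/5.

3/5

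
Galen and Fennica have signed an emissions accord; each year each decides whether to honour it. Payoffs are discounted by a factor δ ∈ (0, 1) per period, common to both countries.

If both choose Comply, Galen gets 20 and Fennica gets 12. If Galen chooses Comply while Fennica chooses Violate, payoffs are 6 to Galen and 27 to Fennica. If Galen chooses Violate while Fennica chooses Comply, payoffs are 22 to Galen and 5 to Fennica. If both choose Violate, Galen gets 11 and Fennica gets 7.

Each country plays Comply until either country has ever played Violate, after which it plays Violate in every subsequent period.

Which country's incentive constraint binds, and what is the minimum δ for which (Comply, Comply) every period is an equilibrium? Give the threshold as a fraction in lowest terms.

Fennica; δ ≥ 3/4

For Galen: deviation gain 22−20 = 2, per-period punishment loss 20−11 = 9. IC gives δ ≥ 2/11.
For Fennica: gain 15, loss 5 per period, so δ ≥ 15/20 = 3/4.
The tighter constraint is Fennica's, so cooperation needs δ ≥ 3/4.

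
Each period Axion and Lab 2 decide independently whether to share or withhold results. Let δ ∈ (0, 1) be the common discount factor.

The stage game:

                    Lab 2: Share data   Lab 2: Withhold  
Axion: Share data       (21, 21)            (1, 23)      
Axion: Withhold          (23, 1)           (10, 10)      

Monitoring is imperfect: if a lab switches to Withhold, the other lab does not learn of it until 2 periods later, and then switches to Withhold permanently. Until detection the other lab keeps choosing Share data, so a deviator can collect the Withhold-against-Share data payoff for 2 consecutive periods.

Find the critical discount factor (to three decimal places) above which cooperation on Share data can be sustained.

0.392

A deviator earns 23 for 2 periods, then 10 forever; cooperating earns 21 forever. Multiplying the IC by (1−δ):
21 ≥ 23(1−δ^2) + 10δ^2, so 13·δ^2 ≥ 2 and δ^2 ≥ 2/13.
δ ≥ (2/13)^(1/2) ≈ 0.392.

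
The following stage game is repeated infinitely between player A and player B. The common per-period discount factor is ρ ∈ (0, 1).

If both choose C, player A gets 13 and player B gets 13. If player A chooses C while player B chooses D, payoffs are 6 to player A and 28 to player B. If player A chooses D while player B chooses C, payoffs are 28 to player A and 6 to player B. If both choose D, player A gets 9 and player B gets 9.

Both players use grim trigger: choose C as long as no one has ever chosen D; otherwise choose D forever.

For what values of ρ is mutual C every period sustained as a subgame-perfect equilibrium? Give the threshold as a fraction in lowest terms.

Cooperation forever yields 13 each period: 13/(1−ρ).
Deviating yields 28 once, then 9 forever: 28 + 9ρ/(1−ρ).
No profitable deviation requires 13/(1−ρ) ≥ 28 + 9ρ/(1−ρ).
Multiplying by (1−ρ): 13 ≥ 28(1−ρ) + 9ρ = 28 − 19ρ.
So 19ρ ≥ 15, i.e. ρ ≥ 15/19.

15/19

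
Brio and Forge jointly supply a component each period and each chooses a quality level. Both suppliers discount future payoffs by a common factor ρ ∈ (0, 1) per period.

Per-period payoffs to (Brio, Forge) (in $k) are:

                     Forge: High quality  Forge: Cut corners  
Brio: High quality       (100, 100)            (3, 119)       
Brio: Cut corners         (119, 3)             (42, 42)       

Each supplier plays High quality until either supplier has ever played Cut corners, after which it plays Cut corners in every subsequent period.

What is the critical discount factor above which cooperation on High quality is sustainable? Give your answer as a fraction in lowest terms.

19/77

100/(1−ρ) ≥ 119 + 42ρ/(1−ρ)
100 ≥ 119 − 77ρ
ρ ≥ 19/77.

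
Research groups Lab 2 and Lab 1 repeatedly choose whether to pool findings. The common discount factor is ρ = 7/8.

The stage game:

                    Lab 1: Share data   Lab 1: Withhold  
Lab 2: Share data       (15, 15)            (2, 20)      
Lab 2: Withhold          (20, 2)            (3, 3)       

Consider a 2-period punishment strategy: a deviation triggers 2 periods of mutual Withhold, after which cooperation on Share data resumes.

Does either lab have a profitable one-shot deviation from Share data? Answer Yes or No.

Comparing payoff streams over the 3 periods until play realigns: cooperate → 15(1+ρ+…+ρ^2); deviate → 20 + 3(ρ+…+ρ^2).
Cooperation is sustained iff (15−3)(ρ+…+ρ^2) ≥ 20−15.
ρ+…+ρ^2 = 7/8·(1−(7/8)^2)/(1−7/8) = 1.6406, and (20−15)/(15−3) = 0.4167.
1.6406 ≥ 0.4167, so cooperation is sustainable.

No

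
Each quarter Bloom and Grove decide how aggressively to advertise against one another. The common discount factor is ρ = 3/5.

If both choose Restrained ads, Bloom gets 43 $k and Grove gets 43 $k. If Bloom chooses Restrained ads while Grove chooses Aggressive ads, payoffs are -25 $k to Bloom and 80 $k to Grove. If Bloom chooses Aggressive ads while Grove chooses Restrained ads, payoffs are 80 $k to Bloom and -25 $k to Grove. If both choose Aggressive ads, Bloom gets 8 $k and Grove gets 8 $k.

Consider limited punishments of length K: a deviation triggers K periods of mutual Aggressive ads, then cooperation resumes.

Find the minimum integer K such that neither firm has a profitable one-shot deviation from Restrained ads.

No profitable deviation requires (43−8)(ρ+…+ρ^K) ≥ 80−43, i.e. ρ+…+ρ^K ≥ 37/35 ≈ 1.0571.
With ρ = 3/5, the partial sums are K=1: 0.6000, K=2: 0.9600, K=3: 1.1760.
K = 3 is the first length at which the sum reaches 1.0571.

3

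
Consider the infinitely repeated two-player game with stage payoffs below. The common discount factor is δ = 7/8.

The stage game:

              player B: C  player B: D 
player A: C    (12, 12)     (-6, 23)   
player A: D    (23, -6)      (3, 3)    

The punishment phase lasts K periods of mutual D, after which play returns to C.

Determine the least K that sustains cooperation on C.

No profitable deviation requires (12−3)(δ+…+δ^K) ≥ 23−12, i.e. δ+…+δ^K ≥ 11/9 ≈ 1.2222.
With δ = 7/8, the partial sums are K=1: 0.8750, K=2: 1.6406.
K = 2 is the first length at which the sum reaches 1.2222.

2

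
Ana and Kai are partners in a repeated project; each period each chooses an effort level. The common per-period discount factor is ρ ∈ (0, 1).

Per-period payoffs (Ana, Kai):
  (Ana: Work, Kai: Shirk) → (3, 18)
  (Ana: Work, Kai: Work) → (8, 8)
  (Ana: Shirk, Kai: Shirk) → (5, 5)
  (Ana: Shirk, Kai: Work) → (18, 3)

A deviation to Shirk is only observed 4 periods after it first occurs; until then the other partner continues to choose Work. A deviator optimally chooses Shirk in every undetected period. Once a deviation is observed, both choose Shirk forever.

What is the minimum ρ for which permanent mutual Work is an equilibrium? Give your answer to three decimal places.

0.937

Deviating for the 4 undetected periods gains 18−8 = 10 per period over cooperation, then loses 8−5 = 3 per period forever once punishment starts.
Gain: 10(1 + ρ + … + ρ^3); loss: 3·ρ^4/(1−ρ).
No profitable deviation ⇔ 10(1−ρ^4) ≤ 3·ρ^4, i.e. ρ^4 ≥ 10/(10+3) = 10/13.
Hence ρ ≥ (10/13)^(1/4) ≈ 0.937.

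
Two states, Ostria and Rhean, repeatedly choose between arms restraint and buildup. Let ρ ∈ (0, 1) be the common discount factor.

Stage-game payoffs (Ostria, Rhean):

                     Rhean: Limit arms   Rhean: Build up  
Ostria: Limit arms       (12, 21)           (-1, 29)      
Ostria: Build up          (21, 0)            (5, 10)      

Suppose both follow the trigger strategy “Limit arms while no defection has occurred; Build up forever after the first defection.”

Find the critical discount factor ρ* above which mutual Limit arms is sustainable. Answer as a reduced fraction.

9/16

For Ostria: deviation gain 21−12 = 9, per-period punishment loss 12−5 = 7. IC gives ρ ≥ 9/16.
For Rhean: gain 8, loss 11 per period, so ρ ≥ 8/19.
The tighter constraint is Ostria's, so cooperation needs ρ ≥ 9/16.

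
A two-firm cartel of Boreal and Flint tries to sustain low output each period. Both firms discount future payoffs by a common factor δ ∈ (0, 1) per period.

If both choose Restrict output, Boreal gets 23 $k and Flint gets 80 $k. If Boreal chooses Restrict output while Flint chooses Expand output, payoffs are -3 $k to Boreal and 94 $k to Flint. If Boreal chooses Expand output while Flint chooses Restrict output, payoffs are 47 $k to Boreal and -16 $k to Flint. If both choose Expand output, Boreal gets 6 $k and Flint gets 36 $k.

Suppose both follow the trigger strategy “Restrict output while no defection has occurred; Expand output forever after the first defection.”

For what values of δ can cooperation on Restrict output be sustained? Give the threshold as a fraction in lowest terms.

24/41

For Boreal: deviation gain 47−23 = 24, per-period punishment loss 23−6 = 17. IC gives δ ≥ 24/41.
For Flint: gain 14, loss 44 per period, so δ ≥ 14/58 = 7/29.
The tighter constraint is Boreal's, so cooperation needs δ ≥ 24/41.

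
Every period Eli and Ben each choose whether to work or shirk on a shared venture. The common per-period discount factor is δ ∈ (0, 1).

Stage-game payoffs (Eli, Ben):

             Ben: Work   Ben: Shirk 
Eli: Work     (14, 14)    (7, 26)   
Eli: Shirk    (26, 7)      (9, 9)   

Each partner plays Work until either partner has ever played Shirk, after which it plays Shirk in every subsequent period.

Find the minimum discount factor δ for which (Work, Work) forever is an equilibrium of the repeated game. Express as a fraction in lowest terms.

12/17

14/(1−δ) ≥ 26 + 9δ/(1−δ)
14 ≥ 26 − 17δ
δ ≥ 12/17.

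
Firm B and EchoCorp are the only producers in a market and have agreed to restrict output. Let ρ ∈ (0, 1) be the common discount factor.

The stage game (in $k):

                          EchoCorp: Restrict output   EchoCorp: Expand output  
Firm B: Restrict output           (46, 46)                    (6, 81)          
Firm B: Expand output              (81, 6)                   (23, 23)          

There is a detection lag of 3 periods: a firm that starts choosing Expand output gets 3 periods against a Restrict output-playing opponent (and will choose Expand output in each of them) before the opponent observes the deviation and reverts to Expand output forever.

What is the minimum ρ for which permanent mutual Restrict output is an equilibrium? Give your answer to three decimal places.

A deviator earns 81 for 3 periods, then 23 forever; cooperating earns 46 forever. Multiplying the IC by (1−ρ):
46 ≥ 81(1−ρ^3) + 23ρ^3, so 58·ρ^3 ≥ 35 and ρ^3 ≥ 35/58.
ρ ≥ (35/58)^(1/3) ≈ 0.845.

0.845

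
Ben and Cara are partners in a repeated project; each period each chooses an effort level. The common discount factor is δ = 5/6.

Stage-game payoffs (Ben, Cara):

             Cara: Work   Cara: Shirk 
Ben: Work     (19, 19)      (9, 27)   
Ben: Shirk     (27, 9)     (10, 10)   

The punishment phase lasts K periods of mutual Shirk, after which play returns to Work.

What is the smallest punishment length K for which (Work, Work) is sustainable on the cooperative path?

2

No profitable deviation requires (19−10)(δ+…+δ^K) ≥ 27−19, i.e. δ+…+δ^K ≥ 8/9 ≈ 0.8889.
With δ = 5/6, the partial sums are K=1: 0.8333, K=2: 1.5278.
K = 2 is the first length at which the sum reaches 0.8889.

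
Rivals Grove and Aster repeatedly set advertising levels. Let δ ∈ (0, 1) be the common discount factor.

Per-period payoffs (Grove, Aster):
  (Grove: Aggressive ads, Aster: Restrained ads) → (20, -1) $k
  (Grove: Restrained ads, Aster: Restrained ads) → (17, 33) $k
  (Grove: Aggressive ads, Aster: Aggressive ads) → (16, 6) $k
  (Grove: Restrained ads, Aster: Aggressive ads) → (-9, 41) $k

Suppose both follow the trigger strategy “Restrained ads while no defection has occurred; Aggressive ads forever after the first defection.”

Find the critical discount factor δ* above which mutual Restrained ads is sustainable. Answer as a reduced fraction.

3/4

For Grove: deviation gain 20−17 = 3, per-period punishment loss 17−16 = 1. IC gives δ ≥ 3/4.
For Aster: gain 8, loss 27 per period, so δ ≥ 8/35.
The tighter constraint is Grove's, so cooperation needs δ ≥ 3/4.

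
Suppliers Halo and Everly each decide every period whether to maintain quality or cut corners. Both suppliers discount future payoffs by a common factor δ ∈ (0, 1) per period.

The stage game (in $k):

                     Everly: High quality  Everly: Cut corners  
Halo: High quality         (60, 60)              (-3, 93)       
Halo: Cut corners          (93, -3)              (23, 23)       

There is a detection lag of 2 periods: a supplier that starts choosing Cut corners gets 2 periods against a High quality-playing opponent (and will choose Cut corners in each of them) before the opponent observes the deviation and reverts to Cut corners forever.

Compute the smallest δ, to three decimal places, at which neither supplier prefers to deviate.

0.687

A deviator earns 93 for 2 periods, then 23 forever; cooperating earns 60 forever. Multiplying the IC by (1−δ):
60 ≥ 93(1−δ^2) + 23δ^2, so 70·δ^2 ≥ 33 and δ^2 ≥ 33/70.
δ ≥ (33/70)^(1/2) ≈ 0.687.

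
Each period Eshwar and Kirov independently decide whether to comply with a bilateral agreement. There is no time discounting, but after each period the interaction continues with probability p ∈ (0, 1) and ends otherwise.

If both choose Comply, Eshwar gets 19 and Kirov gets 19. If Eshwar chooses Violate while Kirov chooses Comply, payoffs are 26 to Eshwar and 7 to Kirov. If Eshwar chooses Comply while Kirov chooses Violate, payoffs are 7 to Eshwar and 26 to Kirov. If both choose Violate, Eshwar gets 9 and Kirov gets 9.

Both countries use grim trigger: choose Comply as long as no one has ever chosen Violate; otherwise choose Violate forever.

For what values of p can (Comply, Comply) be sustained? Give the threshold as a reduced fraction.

7/17

With no time discounting, the continuation probability p plays the role of the discount factor.
Grim-trigger IC: 19/(1−p) ≥ 26 + 9p/(1−p) ⇒ p ≥ (26−19)/(26−9) = 7/17.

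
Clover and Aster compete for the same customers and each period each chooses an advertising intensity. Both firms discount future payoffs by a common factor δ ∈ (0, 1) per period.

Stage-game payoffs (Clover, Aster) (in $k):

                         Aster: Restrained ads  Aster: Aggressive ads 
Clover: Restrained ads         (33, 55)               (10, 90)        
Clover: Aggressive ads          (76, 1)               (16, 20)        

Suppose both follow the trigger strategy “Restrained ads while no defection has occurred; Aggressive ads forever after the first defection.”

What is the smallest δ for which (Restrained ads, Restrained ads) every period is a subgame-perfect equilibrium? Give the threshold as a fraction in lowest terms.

43/60

Clover: cooperation gives 33 each period; deviation gives 76 once then 16 forever.
  33/(1−δ) ≥ 76 + 16δ/(1−δ) ⇒ δ ≥ 43/60.
Aster: cooperation gives 55 each period; deviation gives 90 once then 20 forever.
  δ ≥ 35/70 = 1/2.
Both must hold, so the binding constraint is Clover's: δ ≥ 43/60.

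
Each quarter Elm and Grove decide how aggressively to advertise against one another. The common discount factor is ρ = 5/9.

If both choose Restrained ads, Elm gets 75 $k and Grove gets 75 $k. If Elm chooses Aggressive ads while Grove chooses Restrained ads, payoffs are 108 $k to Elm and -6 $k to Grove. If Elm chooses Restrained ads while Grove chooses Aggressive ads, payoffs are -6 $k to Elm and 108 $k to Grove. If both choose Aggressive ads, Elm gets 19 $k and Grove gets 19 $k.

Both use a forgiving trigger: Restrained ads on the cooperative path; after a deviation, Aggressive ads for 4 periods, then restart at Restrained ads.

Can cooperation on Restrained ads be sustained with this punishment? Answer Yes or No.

A one-shot deviation gives 108 now, then 19 for 4 periods, then back to 75.
Gain from deviating: (108−75) today; loss: (75−19) in each of the next 4 periods.
No-deviation condition: (75−19)(ρ+…+ρ^4) ≥ 108−75, i.e. ρ+…+ρ^4 ≥ 33/56.
At ρ = 5/9: ρ+…+ρ^4 = 1.1309 ≥ 0.5893.
So cooperation is sustainable.

Yes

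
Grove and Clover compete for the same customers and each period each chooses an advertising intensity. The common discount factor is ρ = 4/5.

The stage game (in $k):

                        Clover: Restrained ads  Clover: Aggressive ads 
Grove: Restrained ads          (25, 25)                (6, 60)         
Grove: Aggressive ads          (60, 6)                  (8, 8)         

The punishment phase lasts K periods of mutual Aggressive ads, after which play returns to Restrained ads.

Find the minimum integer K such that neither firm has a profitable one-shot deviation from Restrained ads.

4

Need Σ_{k=1}^{K} ρ^k ≥ (60−25)/(25−8) = 2.0588 at ρ = 4/5.
At K = 3 the sum is 1.9520 < 2.0588; at K = 4 it is 2.3616 ≥ 2.0588.
So the minimum punishment length is K = 4.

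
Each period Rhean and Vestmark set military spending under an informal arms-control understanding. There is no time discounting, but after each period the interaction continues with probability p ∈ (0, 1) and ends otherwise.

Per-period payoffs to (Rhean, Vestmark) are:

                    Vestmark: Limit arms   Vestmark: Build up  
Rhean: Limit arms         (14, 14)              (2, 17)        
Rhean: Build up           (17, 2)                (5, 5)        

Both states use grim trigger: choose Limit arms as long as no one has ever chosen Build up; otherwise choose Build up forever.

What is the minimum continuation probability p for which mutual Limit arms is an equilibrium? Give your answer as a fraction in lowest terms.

With no time discounting, the continuation probability p plays the role of the discount factor.
Grim-trigger IC: 14/(1−p) ≥ 17 + 5p/(1−p) ⇒ p ≥ (17−14)/(17−5) = 1/4.

1/4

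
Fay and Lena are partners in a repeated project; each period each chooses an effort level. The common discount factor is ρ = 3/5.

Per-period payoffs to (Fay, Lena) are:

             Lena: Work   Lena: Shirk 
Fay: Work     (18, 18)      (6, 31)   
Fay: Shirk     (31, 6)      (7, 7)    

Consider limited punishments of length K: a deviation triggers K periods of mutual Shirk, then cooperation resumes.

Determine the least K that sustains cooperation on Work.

4

No profitable deviation requires (18−7)(ρ+…+ρ^K) ≥ 31−18, i.e. ρ+…+ρ^K ≥ 13/11 ≈ 1.1818.
With ρ = 3/5, the partial sums are K=1: 0.6000, K=2: 0.9600, K=3: 1.1760, K=4: 1.3056.
K = 4 is the first length at which the sum reaches 1.1818.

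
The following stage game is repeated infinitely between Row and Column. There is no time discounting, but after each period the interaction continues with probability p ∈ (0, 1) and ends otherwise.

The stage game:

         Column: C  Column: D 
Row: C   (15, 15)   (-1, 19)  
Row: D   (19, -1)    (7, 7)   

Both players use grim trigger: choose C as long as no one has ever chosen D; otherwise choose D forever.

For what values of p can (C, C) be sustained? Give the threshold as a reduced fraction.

Expected cooperation value is 15 + p·15 + p²·15 + … = 15/(1−p); deviation gives 19 + p·7/(1−p).
15 ≥ 19(1−p) + 7p ⇒ 12p ≥ 4 ⇒ p ≥ 4/12 = 1/3.

1/3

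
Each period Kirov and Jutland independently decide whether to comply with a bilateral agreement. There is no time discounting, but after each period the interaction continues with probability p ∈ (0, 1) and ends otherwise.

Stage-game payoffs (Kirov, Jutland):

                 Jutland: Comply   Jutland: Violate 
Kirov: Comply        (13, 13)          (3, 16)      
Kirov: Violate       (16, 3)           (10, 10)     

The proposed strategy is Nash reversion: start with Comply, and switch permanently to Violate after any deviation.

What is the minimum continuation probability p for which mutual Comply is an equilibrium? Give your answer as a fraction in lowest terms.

Expected cooperation value is 13 + p·13 + p²·13 + … = 13/(1−p); deviation gives 16 + p·10/(1−p).
13 ≥ 16(1−p) + 10p ⇒ 6p ≥ 3 ⇒ p ≥ 3/6 = 1/2.

1/2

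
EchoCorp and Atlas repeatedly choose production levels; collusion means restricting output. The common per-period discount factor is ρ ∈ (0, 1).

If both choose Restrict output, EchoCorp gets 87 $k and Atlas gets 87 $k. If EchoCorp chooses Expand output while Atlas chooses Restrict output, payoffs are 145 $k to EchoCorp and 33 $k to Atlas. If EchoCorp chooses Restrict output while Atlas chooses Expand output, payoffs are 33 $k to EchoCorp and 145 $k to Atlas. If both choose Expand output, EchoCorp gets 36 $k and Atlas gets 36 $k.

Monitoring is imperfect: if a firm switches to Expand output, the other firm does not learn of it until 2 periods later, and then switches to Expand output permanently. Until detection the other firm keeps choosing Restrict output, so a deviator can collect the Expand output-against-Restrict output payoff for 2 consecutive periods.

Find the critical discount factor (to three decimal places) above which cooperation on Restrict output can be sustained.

0.729

A deviator earns 145 for 2 periods, then 36 forever; cooperating earns 87 forever. Multiplying the IC by (1−ρ):
87 ≥ 145(1−ρ^2) + 36ρ^2, so 109·ρ^2 ≥ 58 and ρ^2 ≥ 58/109.
ρ ≥ (58/109)^(1/2) ≈ 0.729.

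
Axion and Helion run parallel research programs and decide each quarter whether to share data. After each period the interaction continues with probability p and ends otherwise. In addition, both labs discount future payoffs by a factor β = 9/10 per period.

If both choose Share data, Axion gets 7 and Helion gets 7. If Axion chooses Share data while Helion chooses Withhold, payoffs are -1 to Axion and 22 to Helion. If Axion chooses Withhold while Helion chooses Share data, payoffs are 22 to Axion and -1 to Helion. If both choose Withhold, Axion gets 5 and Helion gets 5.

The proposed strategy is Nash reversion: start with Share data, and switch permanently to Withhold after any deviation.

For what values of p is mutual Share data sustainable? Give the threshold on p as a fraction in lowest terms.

50/51

With continuation probability p and discount β, the effective per-period discount factor is βp.
Grim-trigger IC: βp ≥ (22−7)/(22−5) = 15/17.
So p ≥ (15/17)/(9/10) = 50/51.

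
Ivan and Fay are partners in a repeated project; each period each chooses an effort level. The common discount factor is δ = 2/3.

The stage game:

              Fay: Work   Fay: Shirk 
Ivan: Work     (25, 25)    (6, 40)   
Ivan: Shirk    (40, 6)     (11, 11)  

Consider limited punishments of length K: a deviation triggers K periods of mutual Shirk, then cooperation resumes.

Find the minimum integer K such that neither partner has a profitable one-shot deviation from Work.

2

Need Σ_{k=1}^{K} δ^k ≥ (40−25)/(25−11) = 1.0714 at δ = 2/3.
At K = 1 the sum is 0.6667 < 1.0714; at K = 2 it is 1.1111 ≥ 1.0714.
So the minimum punishment length is K = 2.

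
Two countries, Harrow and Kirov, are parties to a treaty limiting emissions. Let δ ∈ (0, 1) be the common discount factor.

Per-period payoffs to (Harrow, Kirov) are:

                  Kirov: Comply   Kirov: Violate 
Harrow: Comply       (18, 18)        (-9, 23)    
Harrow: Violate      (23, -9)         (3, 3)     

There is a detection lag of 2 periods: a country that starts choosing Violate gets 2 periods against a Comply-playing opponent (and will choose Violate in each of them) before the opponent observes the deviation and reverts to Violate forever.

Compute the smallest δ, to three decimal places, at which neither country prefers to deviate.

0.500

The best deviation is to choose Violate for all 2 undetected periods, earning 23 each, then 3 forever once detected.
Deviation value: 23(1−δ^2)/(1−δ) + 3δ^2/(1−δ); cooperation value: 18/(1−δ).
IC: 18 ≥ 23(1−δ^2) + 3δ^2 = 23 − 20δ^2.
So δ^2 ≥ 5/20 = 1/4, giving δ ≥ (1/4)^(1/2) ≈ 0.500.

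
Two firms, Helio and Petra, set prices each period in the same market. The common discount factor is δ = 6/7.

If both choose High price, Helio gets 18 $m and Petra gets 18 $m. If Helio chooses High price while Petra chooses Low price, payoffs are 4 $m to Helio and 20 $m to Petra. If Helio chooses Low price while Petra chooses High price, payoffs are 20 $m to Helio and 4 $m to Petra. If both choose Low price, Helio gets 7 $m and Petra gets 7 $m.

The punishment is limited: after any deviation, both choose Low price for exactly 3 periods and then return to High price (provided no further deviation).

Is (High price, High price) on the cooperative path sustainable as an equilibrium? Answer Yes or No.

Yes

IC: δ+…+δ^3 ≥ (20−18)/(18−7) = 2/11.
At δ = 6/7: partial sum = 2.2216 ≥ 0.1818. Cooperation sustainable.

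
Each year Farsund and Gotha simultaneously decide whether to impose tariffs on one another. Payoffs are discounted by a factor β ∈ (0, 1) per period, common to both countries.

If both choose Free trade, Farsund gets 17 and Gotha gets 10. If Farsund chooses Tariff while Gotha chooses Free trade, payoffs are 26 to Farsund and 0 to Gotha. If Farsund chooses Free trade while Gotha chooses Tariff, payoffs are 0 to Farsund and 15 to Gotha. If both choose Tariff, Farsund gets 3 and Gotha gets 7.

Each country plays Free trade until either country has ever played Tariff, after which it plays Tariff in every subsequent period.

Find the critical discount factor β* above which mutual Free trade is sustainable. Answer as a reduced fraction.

5/8

Farsund: cooperation gives 17 each period; deviation gives 26 once then 3 forever.
  17/(1−β) ≥ 26 + 3β/(1−β) ⇒ β ≥ 9/23.
Gotha: cooperation gives 10 each period; deviation gives 15 once then 7 forever.
  β ≥ 5/8.
Both must hold, so the binding constraint is Gotha's: β ≥ 5/8.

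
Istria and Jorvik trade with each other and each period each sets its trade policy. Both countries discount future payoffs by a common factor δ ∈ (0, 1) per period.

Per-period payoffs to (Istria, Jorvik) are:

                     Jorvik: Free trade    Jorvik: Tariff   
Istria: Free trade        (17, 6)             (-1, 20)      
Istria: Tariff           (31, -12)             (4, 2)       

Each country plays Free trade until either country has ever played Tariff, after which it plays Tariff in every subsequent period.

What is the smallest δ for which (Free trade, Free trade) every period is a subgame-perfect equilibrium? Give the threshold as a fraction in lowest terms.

For Istria: deviation gain 31−17 = 14, per-period punishment loss 17−4 = 13. IC gives δ ≥ 14/27.
For Jorvik: gain 14, loss 4 per period, so δ ≥ 14/18 = 7/9.
The tighter constraint is Jorvik's, so cooperation needs δ ≥ 7/9.

7/9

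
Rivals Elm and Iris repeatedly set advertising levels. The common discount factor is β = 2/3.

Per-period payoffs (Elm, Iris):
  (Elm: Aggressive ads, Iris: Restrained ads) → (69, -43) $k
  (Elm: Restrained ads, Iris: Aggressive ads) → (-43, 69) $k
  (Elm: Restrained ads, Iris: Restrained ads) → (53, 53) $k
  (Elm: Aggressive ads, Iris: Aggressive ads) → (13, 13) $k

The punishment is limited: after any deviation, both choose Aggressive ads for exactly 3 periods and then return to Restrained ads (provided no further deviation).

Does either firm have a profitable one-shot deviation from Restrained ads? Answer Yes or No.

No

Comparing payoff streams over the 4 periods until play realigns: cooperate → 53(1+β+…+β^3); deviate → 69 + 13(β+…+β^3).
Cooperation is sustained iff (53−13)(β+…+β^3) ≥ 69−53.
β+…+β^3 = 2/3·(1−(2/3)^3)/(1−2/3) = 1.4074, and (69−53)/(53−13) = 0.4000.
1.4074 ≥ 0.4000, so cooperation is sustainable.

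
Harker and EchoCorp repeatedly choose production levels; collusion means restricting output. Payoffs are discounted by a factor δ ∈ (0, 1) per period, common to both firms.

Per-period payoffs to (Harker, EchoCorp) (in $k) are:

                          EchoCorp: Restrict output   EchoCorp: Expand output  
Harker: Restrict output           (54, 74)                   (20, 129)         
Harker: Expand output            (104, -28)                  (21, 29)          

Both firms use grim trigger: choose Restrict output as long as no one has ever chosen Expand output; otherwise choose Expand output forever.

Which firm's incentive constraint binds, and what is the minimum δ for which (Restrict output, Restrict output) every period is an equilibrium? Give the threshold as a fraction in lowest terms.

For Harker: deviation gain 104−54 = 50, per-period punishment loss 54−21 = 33. IC gives δ ≥ 50/83.
For EchoCorp: gain 55, loss 45 per period, so δ ≥ 55/100 = 11/20.
The tighter constraint is Harker's, so cooperation needs δ ≥ 50/83.

Harker; δ ≥ 50/83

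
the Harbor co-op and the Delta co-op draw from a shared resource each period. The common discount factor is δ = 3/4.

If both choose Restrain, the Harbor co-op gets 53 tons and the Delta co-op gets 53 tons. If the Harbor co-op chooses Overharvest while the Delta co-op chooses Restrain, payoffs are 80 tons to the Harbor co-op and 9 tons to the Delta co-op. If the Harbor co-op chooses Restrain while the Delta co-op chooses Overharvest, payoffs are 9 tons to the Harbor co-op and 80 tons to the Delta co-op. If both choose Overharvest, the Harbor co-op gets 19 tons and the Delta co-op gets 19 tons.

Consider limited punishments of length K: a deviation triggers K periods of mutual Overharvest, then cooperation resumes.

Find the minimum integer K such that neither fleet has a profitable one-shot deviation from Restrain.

2

IC: δ(1−δ^K)/(1−δ) ≥ (80−53)/(53−19) = 27/34.
With δ = 3/4: need 1 − δ^K ≥ 27/34·(1−3/4)/(3/4), i.e. δ^K ≤ 0.7353.
Since (3/4)^1 = 0.7500 and (3/4)^2 = 0.5625, the smallest such K is 2.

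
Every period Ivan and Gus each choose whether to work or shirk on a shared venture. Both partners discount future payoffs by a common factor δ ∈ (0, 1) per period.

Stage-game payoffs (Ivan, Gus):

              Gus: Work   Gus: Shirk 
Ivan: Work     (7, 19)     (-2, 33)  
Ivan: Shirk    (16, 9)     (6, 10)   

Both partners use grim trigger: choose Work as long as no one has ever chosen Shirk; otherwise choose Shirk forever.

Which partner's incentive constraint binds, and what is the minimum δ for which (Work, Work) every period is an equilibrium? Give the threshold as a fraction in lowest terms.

Ivan; δ ≥ 9/10

Ivan: cooperation gives 7 each period; deviation gives 16 once then 6 forever.
  7/(1−δ) ≥ 16 + 6δ/(1−δ) ⇒ δ ≥ 9/10.
Gus: cooperation gives 19 each period; deviation gives 33 once then 10 forever.
  δ ≥ 14/23.
Both must hold, so the binding constraint is Ivan's: δ ≥ 9/10.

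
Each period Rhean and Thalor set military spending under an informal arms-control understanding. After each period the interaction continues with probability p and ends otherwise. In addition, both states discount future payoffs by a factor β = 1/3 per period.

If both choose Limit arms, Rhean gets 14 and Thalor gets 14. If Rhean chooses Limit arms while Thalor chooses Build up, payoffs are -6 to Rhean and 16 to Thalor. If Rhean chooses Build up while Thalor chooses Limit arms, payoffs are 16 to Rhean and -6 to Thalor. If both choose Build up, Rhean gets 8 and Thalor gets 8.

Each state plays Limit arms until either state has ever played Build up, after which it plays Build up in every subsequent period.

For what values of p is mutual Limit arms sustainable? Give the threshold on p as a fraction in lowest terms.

3/4

Expected continuation weight on next period's payoff is β·p = 1/3·p, which plays the role of the discount factor.
Cooperation requires 1/3·p ≥ (16−14)/(16−8) = 1/4, hence p ≥ 3/4.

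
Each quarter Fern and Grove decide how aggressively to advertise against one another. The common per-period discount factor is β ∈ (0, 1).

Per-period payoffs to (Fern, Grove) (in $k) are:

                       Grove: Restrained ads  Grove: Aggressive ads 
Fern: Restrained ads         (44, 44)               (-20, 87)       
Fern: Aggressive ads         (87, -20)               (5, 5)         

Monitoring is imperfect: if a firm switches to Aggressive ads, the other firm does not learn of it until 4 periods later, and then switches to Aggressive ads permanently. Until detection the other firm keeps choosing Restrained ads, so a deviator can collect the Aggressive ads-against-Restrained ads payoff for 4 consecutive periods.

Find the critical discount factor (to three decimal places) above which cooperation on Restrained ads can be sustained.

0.851

Deviating for the 4 undetected periods gains 87−44 = 43 per period over cooperation, then loses 44−5 = 39 per period forever once punishment starts.
Gain: 43(1 + β + … + β^3); loss: 39·β^4/(1−β).
No profitable deviation ⇔ 43(1−β^4) ≤ 39·β^4, i.e. β^4 ≥ 43/(43+39) = 43/82.
Hence β ≥ (43/82)^(1/4) ≈ 0.851.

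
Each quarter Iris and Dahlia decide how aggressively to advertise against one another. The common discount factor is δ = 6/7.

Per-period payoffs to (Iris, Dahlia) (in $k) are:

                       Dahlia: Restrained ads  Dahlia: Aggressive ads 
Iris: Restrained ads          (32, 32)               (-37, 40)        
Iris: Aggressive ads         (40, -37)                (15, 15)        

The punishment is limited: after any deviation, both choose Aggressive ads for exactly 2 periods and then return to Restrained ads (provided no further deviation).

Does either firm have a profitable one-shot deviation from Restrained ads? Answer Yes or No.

No

A one-shot deviation gives 40 now, then 15 for 2 periods, then back to 32.
Gain from deviating: (40−32) today; loss: (32−15) in each of the next 2 periods.
No-deviation condition: (32−15)(δ+…+δ^2) ≥ 40−32, i.e. δ+…+δ^2 ≥ 8/17.
At δ = 6/7: δ+…+δ^2 = 1.5918 ≥ 0.4706.
So cooperation is sustainable.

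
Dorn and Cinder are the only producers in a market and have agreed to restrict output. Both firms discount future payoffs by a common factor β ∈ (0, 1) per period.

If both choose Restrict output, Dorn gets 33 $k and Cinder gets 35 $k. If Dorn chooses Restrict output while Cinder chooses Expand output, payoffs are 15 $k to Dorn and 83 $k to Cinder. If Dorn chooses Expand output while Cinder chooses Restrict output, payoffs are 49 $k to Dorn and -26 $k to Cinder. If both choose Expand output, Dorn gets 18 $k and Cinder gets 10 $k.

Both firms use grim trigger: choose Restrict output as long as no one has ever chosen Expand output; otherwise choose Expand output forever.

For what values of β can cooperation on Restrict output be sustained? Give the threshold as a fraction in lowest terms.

48/73

Dorn's threshold: (49−33)/(49−18) = 16/31.
Cinder's threshold: (83−35)/(83−10) = 48/73.
16/31 < 48/73, so Cinder binds and β* = 48/73.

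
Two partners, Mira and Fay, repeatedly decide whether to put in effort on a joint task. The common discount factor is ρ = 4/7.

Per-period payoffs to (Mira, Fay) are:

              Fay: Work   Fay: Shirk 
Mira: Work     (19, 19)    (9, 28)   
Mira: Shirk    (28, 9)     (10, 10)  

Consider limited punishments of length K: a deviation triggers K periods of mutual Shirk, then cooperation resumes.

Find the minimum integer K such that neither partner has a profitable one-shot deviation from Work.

Need Σ_{k=1}^{K} ρ^k ≥ (28−19)/(19−10) = 1.0000 at ρ = 4/7.
At K = 2 the sum is 0.8980 < 1.0000; at K = 3 it is 1.0845 ≥ 1.0000.
So the minimum punishment length is K = 3.

3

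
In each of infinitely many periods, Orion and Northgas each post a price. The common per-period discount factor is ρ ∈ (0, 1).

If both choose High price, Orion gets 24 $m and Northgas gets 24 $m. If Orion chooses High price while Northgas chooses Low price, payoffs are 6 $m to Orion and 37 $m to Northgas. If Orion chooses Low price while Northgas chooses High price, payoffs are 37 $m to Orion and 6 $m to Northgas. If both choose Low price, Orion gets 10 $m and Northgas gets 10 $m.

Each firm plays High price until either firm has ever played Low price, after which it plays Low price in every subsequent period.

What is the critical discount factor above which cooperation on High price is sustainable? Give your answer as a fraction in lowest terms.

One-period gain from deviating is 37 − 24 = 13. The loss is 24 − 10 = 14 in every subsequent period, with present value 14·ρ/(1−ρ).
Deviation is unprofitable when 14·ρ/(1−ρ) ≥ 13, i.e. ρ/(1−ρ) ≥ 13/14.
Equivalently ρ ≥ 13/(13+14) = 13/27.

13/27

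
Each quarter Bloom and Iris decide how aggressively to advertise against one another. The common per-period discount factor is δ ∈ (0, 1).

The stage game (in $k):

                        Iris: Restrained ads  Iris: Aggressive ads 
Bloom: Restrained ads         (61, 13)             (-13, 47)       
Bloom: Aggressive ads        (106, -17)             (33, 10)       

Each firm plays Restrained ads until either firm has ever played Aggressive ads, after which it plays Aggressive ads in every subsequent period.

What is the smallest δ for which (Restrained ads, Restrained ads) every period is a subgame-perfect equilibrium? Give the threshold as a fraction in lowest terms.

Bloom: cooperation gives 61 each period; deviation gives 106 once then 33 forever.
  61/(1−δ) ≥ 106 + 33δ/(1−δ) ⇒ δ ≥ 45/73.
Iris: cooperation gives 13 each period; deviation gives 47 once then 10 forever.
  δ ≥ 34/37.
Both must hold, so the binding constraint is Iris's: δ ≥ 34/37.

34/37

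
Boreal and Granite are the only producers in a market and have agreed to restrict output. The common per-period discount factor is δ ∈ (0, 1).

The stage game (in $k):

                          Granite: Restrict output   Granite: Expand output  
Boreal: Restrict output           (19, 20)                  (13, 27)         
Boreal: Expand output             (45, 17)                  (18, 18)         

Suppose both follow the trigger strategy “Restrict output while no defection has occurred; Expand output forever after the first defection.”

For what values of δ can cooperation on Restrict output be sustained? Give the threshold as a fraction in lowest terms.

26/27

Boreal's threshold: (45−19)/(45−18) = 26/27.
Granite's threshold: (27−20)/(27−18) = 7/9.
26/27 > 7/9, so Boreal binds and δ* = 26/27.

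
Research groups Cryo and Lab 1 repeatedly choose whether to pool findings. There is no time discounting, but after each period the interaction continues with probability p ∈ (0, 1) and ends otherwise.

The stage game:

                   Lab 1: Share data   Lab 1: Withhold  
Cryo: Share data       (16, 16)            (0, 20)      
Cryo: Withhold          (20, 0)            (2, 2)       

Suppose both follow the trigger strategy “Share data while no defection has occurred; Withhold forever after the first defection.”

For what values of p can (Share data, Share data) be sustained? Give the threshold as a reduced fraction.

2/9

With no time discounting, the continuation probability p plays the role of the discount factor.
Grim-trigger IC: 16/(1−p) ≥ 20 + 2p/(1−p) ⇒ p ≥ (20−16)/(20−2) = 2/9.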